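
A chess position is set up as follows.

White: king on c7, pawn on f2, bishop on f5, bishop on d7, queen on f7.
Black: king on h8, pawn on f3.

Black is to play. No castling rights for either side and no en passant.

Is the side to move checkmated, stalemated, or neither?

Black to move; black king on h8.
In check: no.
King squares — g7: attacked by Qf7; h7: attacked by Bf5; g8: attacked by Qf7.
Legal moves for Black: none.
Not in check and no legal moves → stalemate.

stalemate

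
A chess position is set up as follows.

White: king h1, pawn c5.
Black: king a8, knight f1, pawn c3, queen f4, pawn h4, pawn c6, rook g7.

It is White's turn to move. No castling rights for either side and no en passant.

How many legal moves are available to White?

White to move; king on h1.
In check: no.
Legal moves: none.
Count: 0.

0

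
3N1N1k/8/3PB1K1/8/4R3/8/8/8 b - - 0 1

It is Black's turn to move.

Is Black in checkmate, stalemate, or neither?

Black to move; black king on h8.
In check: no.
King squares — g7: attacked by Kg6; h7: attacked by Kg6; g8: attacked by Be6.
Legal moves for Black: none.
Not in check and no legal moves → stalemate.

stalemate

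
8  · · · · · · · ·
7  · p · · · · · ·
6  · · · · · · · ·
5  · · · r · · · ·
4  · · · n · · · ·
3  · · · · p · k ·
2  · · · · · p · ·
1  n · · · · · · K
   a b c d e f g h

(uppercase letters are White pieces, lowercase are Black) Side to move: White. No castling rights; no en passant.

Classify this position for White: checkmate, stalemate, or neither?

White to move; white king on h1.
In check: no.
King squares — g1: attacked by Pf2; g2: attacked by Kg3; h2: attacked by Kg3.
Legal moves for White: none.
Not in check and no legal moves → stalemate.

stalemate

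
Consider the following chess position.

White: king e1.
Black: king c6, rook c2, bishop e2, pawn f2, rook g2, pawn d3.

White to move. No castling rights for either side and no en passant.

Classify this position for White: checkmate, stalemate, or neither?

White to move; white king on e1.
In check: yes, from the black pawn on f2.
King squares — d1: attacked by Be2; f1: attacked by Be2; d2: attacked by Rc2; e2: attacked by Rc2; f2: attacked by Rg2.
Legal moves for White: none.
In check with no legal moves → checkmate.

checkmate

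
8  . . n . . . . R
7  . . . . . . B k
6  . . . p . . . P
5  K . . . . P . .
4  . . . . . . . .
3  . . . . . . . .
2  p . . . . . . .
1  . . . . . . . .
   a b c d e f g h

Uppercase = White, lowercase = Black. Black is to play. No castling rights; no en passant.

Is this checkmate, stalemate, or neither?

Black to move; black king on h7.
In check: yes, from the white rook on h8.
King squares — g6: attacked by Pf5; h6: attacked by Bg7; g7: attacked by Ph6; g8: attacked by Rh8; h8: attacked by Bg7.
Legal moves for Black: none.
In check with no legal moves → checkmate.

checkmate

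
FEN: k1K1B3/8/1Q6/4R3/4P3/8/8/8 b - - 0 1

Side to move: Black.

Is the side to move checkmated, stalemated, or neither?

Black to move; black king on a8.
In check: no.
King squares — a7: attacked by Qb6; b7: attacked by Qb6; b8: attacked by Qb6.
Legal moves for Black: none.
Not in check and no legal moves → stalemate.

stalemate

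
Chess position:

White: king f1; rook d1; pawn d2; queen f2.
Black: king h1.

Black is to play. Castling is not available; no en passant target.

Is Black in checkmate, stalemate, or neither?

Black to move; black king on h1.
In check: no.
King squares — g1: attacked by Kf1; g2: attacked by Kf1; h2: attacked by Qf2.
Legal moves for Black: none.
Not in check and no legal moves → stalemate.

stalemate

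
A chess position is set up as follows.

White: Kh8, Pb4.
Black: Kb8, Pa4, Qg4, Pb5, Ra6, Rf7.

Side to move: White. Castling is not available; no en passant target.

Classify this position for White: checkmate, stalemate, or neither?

White to move; white king on h8.
In check: no.
King squares — g7: attacked by Qg4; h7: attacked by Rf7; g8: attacked by Qg4.
Legal moves for White: none.
Not in check and no legal moves → stalemate.

stalemate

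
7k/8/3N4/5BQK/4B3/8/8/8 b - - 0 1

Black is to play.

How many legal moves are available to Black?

0

Black to move; king on h8.
In check: no.
Legal moves: none.
Count: 0.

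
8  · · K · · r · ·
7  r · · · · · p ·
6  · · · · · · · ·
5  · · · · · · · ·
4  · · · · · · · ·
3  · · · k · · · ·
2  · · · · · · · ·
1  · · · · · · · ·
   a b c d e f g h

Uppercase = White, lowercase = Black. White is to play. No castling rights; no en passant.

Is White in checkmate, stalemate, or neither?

checkmate

White to move; white king on c8.
In check: yes, from the black rook on f8.
King squares — b7: attacked by Ra7; c7: attacked by Ra7; d7: attacked by Ra7; b8: attacked by Rf8; d8: attacked by Rf8.
Legal moves for White: none.
In check with no legal moves → checkmate.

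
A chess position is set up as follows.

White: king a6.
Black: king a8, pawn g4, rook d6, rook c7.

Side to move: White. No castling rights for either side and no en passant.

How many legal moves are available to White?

2

White to move; king on a6.
In check: yes, from the black rook on d6.
Legal moves: Kb5, Ka5.
Count: 2.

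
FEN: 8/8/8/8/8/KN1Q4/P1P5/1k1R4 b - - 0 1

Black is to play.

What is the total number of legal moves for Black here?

0

Black to move; king on b1.
In check: yes, from the white rook on d1.
Legal moves: none.
Count: 0.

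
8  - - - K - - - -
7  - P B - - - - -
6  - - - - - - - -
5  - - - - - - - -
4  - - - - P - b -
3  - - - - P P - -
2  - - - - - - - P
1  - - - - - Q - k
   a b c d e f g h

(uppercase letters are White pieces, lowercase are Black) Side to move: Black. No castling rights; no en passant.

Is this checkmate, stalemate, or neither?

Black to move; black king on h1.
In check: yes, from the white queen on f1.
King squares — g1: attacked by Qf1; g2: attacked by Qf1; h2: attacked by Bc7.
Legal moves for Black: none.
In check with no legal moves → checkmate.

checkmate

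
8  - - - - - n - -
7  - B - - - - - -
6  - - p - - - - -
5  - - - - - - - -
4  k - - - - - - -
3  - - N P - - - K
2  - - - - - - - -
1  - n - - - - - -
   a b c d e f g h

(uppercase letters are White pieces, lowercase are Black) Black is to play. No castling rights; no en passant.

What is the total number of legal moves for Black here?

Black to move; king on a4.
In check: yes, from the white knight on c3.
Legal moves: Ka5, Kb4, Kb3, Ka3, Nxc3.
Count: 5.

5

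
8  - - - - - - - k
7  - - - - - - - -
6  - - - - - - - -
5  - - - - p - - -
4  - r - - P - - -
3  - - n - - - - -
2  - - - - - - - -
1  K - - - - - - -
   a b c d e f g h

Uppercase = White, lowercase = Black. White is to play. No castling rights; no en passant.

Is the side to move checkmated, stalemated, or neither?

White to move; white king on a1.
In check: no.
King squares — b1: attacked by Nc3; a2: attacked by Nc3; b2: attacked by Rb4.
Legal moves for White: none.
Not in check and no legal moves → stalemate.

stalemate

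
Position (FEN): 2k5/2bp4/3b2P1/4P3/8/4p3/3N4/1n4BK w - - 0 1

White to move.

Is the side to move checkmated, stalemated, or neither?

neither

White to move; white king on h1.
In check: no.
Legal moves for White: Ne4, Nc4, Nf3, Nb3, Nf1, Nxb1, Kh2, Kg2, Bxe3, Bh2, Bf2, exd6, g7, e6.
White has 14 legal moves and is not in check → neither.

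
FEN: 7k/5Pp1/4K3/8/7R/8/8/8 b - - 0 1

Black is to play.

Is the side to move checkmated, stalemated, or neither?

checkmate

Black to move; black king on h8.
In check: yes, from the white rook on h4.
King squares — g7: own pawn; h7: attacked by Rh4; g8: attacked by Pf7.
Legal moves for Black: none.
In check with no legal moves → checkmate.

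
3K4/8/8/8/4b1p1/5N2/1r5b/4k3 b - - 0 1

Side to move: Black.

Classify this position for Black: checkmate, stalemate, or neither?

Black to move; black king on e1.
In check: yes, from the white knight on f3.
King squares — d1: available; f1: available; d2: attacked by Nf3; e2: available; f2: available.
Legal moves for Black: Kf2, Ke2, Kf1, Kd1, Bxf3, gxf3.
Black is in check but has 6 legal moves → neither.

neither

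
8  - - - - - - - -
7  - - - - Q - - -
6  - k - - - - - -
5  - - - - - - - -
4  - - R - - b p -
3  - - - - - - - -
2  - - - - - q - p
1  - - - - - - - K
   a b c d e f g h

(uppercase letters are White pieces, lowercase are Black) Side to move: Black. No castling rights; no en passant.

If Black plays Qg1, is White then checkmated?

After Qg1: white king on h1; in check: yes, from the black queen on g1.
King squares — g1: attacked by Ph2; g2: attacked by Qg1; h2: attacked by Qg1.
White has no legal moves → checkmate.

yes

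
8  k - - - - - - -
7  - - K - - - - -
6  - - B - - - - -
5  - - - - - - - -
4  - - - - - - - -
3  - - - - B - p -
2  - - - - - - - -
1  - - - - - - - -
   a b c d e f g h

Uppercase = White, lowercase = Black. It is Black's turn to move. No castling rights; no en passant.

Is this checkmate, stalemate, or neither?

checkmate

Black to move; black king on a8.
In check: yes, from the white bishop on c6.
King squares — a7: attacked by Be3; b7: attacked by Bc6; b8: attacked by Kc7.
Legal moves for Black: none.
In check with no legal moves → checkmate.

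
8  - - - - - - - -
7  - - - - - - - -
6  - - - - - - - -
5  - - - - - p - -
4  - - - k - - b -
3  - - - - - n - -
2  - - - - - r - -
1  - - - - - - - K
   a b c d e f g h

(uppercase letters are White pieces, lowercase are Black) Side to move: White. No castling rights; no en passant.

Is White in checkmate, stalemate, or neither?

White to move; white king on h1.
In check: no.
King squares — g1: attacked by Nf3; g2: attacked by Rf2; h2: attacked by Rf2.
Legal moves for White: none.
Not in check and no legal moves → stalemate.

stalemate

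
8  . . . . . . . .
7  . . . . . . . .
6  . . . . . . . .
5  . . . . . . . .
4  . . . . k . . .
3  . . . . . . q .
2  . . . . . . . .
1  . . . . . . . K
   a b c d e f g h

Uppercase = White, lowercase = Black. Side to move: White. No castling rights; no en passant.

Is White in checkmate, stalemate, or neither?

stalemate

White to move; white king on h1.
In check: no.
King squares — g1: attacked by Qg3; g2: attacked by Qg3; h2: attacked by Qg3.
Legal moves for White: none.
Not in check and no legal moves → stalemate.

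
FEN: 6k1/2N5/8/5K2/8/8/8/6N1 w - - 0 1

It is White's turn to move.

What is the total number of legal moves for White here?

17

White to move; king on f5.
In check: no.
Legal moves: Ne8, Na8, Ne6, Na6, Nd5, Nb5, Kg6, Kf6, Ke6, Kg5, Ke5, Kg4, Kf4, Ke4, Nh3, Nf3, Ne2.
Count: 17.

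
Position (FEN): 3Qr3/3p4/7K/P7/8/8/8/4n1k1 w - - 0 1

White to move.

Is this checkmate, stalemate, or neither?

White to move; white king on h6.
In check: no.
Legal moves for White: Qxe8, Qc8, Qb8, Qa8, Qe7, Qxd7, Qc7, Qf6, Qb6+, Qg5+, Qh4, Kh7, Kg7, Kg6, Kh5, Kg5, a6.
White has 17 legal moves and is not in check → neither.

neither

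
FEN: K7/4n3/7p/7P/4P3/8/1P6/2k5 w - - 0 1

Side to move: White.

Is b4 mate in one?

no

After b4: black king on c1; in check: no.
Black is not in check, so this cannot be checkmate.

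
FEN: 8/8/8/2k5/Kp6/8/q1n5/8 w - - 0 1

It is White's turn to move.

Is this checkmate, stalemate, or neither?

White to move; white king on a4.
In check: yes, from the black queen on a2.
King squares — a3: attacked by Qa2; b3: attacked by Qa2; b4: attacked by Nc2; a5: attacked by Qa2; b5: attacked by Kc5.
Legal moves for White: none.
In check with no legal moves → checkmate.

checkmate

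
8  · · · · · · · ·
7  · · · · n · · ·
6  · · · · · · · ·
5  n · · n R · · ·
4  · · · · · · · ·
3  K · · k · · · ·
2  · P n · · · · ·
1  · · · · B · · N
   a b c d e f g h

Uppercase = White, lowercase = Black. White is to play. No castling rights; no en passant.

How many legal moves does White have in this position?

2

White to move; king on a3.
In check: yes, from the black knight on c2.
Legal moves: Ka4, Ka2.
Count: 2.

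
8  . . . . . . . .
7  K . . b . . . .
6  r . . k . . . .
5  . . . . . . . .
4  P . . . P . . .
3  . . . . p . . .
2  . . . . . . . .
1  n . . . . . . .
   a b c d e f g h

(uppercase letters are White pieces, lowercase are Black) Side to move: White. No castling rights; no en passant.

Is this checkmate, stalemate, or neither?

White to move; white king on a7.
In check: yes, from the black rook on a6.
Legal moves for White: Kb8, Kb7, Kxa6.
White is in check but has 3 legal moves → neither.

neither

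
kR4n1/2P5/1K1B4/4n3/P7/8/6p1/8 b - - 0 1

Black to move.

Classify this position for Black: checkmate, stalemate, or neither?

checkmate

Black to move; black king on a8.
In check: yes, from the white rook on b8.
King squares — a7: attacked by Kb6; b7: attacked by Kb6; b8: attacked by Pc7.
Legal moves for Black: none.
In check with no legal moves → checkmate.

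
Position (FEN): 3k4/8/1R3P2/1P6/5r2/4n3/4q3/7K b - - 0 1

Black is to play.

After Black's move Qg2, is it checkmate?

yes

After Qg2: white king on h1; in check: yes, from the black queen on g2.
King squares — g1: attacked by Qg2; g2: attacked by Ne3; h2: attacked by Qg2.
White has no legal moves → checkmate.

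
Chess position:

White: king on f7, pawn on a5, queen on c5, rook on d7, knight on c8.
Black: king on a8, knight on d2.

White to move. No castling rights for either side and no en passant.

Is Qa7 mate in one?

After Qa7: black king on a8; in check: yes, from the white queen on a7.
King squares — a7: attacked by Rd7; b7: attacked by Qa7; b8: attacked by Qa7.
Black has no legal moves → checkmate.

yes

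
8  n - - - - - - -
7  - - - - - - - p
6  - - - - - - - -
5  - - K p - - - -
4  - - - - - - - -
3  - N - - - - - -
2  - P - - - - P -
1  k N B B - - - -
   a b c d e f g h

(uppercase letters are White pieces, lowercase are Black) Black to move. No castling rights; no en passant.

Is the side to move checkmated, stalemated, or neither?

neither

Black to move; black king on a1.
In check: yes, from the white knight on b3.
Legal moves for Black: Ka2, Kxb1.
Black is in check but has 2 legal moves → neither.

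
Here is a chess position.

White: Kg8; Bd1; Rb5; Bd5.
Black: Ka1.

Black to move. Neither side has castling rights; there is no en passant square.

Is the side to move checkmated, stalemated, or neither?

stalemate

Black to move; black king on a1.
In check: no.
King squares — b1: attacked by Rb5; a2: attacked by Bd5; b2: attacked by Rb5.
Legal moves for Black: none.
Not in check and no legal moves → stalemate.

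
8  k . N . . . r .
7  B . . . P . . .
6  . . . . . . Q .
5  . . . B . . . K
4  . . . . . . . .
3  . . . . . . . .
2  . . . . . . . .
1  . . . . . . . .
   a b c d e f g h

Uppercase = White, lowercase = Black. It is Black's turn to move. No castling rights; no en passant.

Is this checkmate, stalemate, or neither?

checkmate

Black to move; black king on a8.
In check: yes, from the white bishop on d5.
King squares — a7: attacked by Nc8; b7: attacked by Bd5; b8: attacked by Ba7.
Legal moves for Black: none.
In check with no legal moves → checkmate.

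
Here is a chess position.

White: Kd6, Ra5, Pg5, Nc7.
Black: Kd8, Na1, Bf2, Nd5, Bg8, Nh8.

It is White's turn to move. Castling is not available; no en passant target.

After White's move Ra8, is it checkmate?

yes

After Ra8: black king on d8; in check: yes, from the white rook on a8.
King squares — c7: attacked by Kd6; d7: attacked by Kd6; e7: attacked by Kd6; c8: attacked by Ra8; e8: attacked by Nc7.
Black has no legal moves → checkmate.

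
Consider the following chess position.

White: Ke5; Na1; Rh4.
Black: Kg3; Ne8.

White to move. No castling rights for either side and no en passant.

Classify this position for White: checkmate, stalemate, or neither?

neither

White to move; white king on e5.
In check: no.
Legal moves for White include: Ke6, Kf5, Kd5, Ke4, Kd4, Rh8, Rh7, Rh6, Rh5, Rg4+, Rf4, Re4, Rd4, Rc4, Rb4, Ra4, Rh3+, Rh2, ... (list truncated; more exist).
White has legal moves and is not in check → neither.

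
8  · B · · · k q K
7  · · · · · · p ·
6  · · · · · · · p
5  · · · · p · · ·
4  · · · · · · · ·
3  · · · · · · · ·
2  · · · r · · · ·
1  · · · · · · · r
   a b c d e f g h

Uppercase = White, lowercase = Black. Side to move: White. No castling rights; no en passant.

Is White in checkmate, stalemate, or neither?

White to move; white king on h8.
In check: yes, from the black queen on g8.
King squares — g7: attacked by Kf8; h7: attacked by Qg8; g8: attacked by Kf8.
Legal moves for White: none.
In check with no legal moves → checkmate.

checkmate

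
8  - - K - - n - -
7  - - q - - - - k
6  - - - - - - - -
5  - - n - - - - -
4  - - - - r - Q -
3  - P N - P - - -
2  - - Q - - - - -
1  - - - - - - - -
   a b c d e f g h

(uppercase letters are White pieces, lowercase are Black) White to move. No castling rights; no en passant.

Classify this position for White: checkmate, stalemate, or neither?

neither

White to move; white king on c8.
In check: yes, from the black queen on c7.
King squares — b7: attacked by Nc5; c7: available; d7: attacked by Nc5; b8: attacked by Qc7; d8: attacked by Qc7.
Legal moves for White: Kxc7.
White is in check but has 1 legal move → neither.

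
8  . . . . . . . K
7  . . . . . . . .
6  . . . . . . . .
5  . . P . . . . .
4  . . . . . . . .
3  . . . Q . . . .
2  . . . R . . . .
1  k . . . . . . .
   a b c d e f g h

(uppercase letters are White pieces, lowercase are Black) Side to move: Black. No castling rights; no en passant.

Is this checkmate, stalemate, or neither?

Black to move; black king on a1.
In check: no.
King squares — b1: attacked by Qd3; a2: attacked by Rd2; b2: attacked by Rd2.
Legal moves for Black: none.
Not in check and no legal moves → stalemate.

stalemate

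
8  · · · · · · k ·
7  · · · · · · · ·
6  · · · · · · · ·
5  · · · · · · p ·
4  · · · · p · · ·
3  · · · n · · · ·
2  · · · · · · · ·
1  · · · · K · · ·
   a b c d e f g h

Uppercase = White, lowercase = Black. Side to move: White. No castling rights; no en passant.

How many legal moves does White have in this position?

White to move; king on e1.
In check: yes, from the black knight on d3.
Legal moves: Ke2, Kd2, Kf1, Kd1.
Count: 4.

4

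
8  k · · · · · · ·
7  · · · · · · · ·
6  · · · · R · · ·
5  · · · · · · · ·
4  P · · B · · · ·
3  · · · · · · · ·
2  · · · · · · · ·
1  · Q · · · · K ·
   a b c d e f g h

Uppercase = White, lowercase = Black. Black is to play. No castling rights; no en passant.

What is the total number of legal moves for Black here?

0

Black to move; king on a8.
In check: no.
Legal moves: none.
Count: 0.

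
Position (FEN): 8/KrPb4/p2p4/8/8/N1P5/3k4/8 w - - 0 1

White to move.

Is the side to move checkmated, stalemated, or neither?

White to move; white king on a7.
In check: yes, from the black rook on b7.
Legal moves for White: Ka8, Kxb7, Kxa6.
White is in check but has 3 legal moves → neither.

neither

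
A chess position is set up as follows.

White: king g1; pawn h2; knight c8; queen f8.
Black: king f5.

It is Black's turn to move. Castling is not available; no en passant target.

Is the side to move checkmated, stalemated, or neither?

Black to move; black king on f5.
In check: yes, from the white queen on f8.
Legal moves for Black: Kg6, Ke6, Kg5, Ke5, Kg4, Ke4.
Black is in check but has 6 legal moves → neither.

neither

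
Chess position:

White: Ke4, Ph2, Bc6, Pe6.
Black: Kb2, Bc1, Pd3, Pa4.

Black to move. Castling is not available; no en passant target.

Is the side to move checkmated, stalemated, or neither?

neither

Black to move; black king on b2.
In check: no.
Legal moves for Black: Kc3, Kb3, Ka3, Kc2, Ka2, Kb1, Ka1, Bh6, Bg5, Bf4, Be3, Bd2, a3, d2.
Black has 14 legal moves and is not in check → neither.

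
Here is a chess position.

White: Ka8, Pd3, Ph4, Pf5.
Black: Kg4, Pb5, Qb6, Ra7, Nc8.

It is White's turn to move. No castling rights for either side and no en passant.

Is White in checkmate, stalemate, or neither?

checkmate

White to move; white king on a8.
In check: yes, from the black rook on a7.
King squares — a7: attacked by Qb6; b7: attacked by Qb6; b8: attacked by Qb6.
Legal moves for White: none.
In check with no legal moves → checkmate.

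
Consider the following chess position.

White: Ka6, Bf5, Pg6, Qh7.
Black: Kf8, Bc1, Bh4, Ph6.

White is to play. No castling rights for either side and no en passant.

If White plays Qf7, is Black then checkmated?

yes

After Qf7: black king on f8; in check: yes, from the white queen on f7.
King squares — e7: attacked by Qf7; f7: attacked by Pg6; g7: attacked by Qf7; e8: attacked by Qf7; g8: attacked by Qf7.
Black has no legal moves → checkmate.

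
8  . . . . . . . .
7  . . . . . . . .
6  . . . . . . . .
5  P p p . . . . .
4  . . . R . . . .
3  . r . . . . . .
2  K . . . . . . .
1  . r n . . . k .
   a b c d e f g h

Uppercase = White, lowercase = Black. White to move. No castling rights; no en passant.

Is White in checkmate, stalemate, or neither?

White to move; white king on a2.
In check: yes, from the black knight on c1.
King squares — a1: attacked by Rb1; b1: attacked by Rb3; b2: attacked by Rb1; a3: attacked by Rb3; b3: attacked by Rb1.
Legal moves for White: none.
In check with no legal moves → checkmate.

checkmate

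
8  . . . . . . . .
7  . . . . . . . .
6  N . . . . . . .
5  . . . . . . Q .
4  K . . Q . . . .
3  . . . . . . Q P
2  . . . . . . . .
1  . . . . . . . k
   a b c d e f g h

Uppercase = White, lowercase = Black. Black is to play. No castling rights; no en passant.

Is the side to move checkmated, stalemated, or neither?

stalemate

Black to move; black king on h1.
In check: no.
King squares — g1: attacked by Qg3; g2: attacked by Qg3; h2: attacked by Qg3.
Legal moves for Black: none.
Not in check and no legal moves → stalemate.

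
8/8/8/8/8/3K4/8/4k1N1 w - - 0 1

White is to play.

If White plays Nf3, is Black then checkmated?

no

After Nf3: black king on e1; in check: yes, from the white knight on f3.
Black has 3 legal replies: Kf2, Kf1, Kd1.
In check but a legal move exists → not checkmate.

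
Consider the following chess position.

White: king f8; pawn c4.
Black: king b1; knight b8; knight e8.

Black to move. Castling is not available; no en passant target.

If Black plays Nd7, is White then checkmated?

After Nd7: white king on f8; in check: yes, from the black knight on d7.
White has 4 legal replies: Kg8, Kxe8, Kf7, Ke7.
In check but a legal move exists → not checkmate.

no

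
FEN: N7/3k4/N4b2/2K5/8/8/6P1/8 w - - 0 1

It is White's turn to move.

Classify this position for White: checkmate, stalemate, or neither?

neither

White to move; white king on c5.
In check: no.
Legal moves for White: N8c7, Nb6+, Nb8+, N6c7, Nb4, Kb6, Kd5, Kb5, Kc4, Kb4, g3, g4.
White has 12 legal moves and is not in check → neither.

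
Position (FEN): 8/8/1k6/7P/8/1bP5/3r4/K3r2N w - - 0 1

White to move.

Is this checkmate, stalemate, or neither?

checkmate

White to move; white king on a1.
In check: yes, from the black rook on e1.
King squares — b1: attacked by Re1; a2: attacked by Rd2; b2: attacked by Rd2.
Legal moves for White: none.
In check with no legal moves → checkmate.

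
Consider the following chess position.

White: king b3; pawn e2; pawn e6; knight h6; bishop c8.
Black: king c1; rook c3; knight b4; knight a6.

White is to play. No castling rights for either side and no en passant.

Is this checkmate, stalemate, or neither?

White to move; white king on b3.
In check: yes, from the black rook on c3.
King squares — a2: attacked by Nb4; b2: attacked by Kc1; c2: attacked by Kc1; a3: attacked by Rc3; c3: available; a4: available; b4: attacked by Na6; c4: attacked by Rc3.
Legal moves for White: Ka4, Kxc3.
White is in check but has 2 legal moves → neither.

neither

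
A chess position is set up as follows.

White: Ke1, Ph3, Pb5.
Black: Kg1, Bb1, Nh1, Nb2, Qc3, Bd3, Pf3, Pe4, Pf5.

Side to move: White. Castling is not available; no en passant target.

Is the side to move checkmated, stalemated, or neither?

White to move; white king on e1.
In check: yes, from the black queen on c3.
King squares — d1: attacked by Nb2; f1: attacked by Kg1; d2: attacked by Qc3; e2: attacked by Bd3; f2: attacked by Kg1.
Legal moves for White: none.
In check with no legal moves → checkmate.

checkmate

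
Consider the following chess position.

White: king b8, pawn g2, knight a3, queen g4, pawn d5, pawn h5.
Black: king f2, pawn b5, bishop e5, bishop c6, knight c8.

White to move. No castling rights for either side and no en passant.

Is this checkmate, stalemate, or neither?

White to move; white king on b8.
In check: yes, from the black bishop on e5.
King squares — a7: attacked by Nc8; b7: attacked by Bc6; c7: attacked by Be5; a8: attacked by Bc6; c8: available.
Legal moves for White: Kxc8, d6.
White is in check but has 2 legal moves → neither.

neither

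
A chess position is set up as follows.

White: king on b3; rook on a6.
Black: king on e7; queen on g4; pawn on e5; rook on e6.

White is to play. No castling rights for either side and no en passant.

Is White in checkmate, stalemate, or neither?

neither

White to move; white king on b3.
In check: no.
Legal moves for White: Ra8, Ra7+, Rxe6+, Rd6, Rc6, Rb6, Ra5, Ra4, Ra3, Ra2, Ra1, Kc3, Ka3, Kc2, Kb2, Ka2.
White has 16 legal moves and is not in check → neither.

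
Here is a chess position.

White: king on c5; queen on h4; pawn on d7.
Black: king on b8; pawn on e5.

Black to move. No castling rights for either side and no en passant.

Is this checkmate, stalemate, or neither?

Black to move; black king on b8.
In check: no.
Legal moves for Black: Ka8, Kc7, Kb7, Ka7, e4.
Black has 5 legal moves and is not in check → neither.

neither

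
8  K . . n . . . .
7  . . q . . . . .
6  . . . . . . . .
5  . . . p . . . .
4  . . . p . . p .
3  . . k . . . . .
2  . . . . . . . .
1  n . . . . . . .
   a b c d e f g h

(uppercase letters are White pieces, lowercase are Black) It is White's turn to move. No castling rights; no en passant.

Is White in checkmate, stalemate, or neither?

White to move; white king on a8.
In check: no.
King squares — a7: attacked by Qc7; b7: attacked by Qc7; b8: attacked by Qc7.
Legal moves for White: none.
Not in check and no legal moves → stalemate.

stalemate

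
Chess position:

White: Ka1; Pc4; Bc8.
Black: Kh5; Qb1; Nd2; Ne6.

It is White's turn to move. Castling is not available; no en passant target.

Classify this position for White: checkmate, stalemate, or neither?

checkmate

White to move; white king on a1.
In check: yes, from the black queen on b1.
King squares — b1: attacked by Nd2; a2: attacked by Qb1; b2: attacked by Qb1.
Legal moves for White: none.
In check with no legal moves → checkmate.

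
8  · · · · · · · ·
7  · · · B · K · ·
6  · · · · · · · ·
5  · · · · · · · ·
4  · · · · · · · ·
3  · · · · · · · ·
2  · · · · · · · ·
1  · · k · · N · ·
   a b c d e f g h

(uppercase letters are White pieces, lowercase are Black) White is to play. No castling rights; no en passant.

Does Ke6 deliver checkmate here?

After Ke6: black king on c1; in check: no.
Black is not in check, so this cannot be checkmate.

no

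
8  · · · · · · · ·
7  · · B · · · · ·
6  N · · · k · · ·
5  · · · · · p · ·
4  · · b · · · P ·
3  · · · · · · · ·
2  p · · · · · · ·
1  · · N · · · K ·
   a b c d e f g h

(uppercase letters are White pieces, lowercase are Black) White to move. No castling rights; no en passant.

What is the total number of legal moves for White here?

22

White to move; king on g1.
In check: no.
Legal moves: Bd8, Bb8, Bd6, Bb6, Be5, Ba5, Bf4, Bg3, Bh2, Nb8, Nc5+, Nb4, Kh2, Kg2, Kf2, Kh1, Nd3, Nb3, Ne2, Nxa2, gxf5+, g5.
Count: 22.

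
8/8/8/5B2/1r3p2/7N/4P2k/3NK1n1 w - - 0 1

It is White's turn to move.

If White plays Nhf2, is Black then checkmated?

After Nhf2: black king on h2; in check: no.
Black is not in check, so this cannot be checkmate.

no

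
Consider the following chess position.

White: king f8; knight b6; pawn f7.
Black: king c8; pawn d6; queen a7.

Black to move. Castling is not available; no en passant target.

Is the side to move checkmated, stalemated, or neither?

Black to move; black king on c8.
In check: yes, from the white knight on b6.
Legal moves for Black: Kd8, Kb8, Kc7, Kb7, Qxb6.
Black is in check but has 5 legal moves → neither.

neither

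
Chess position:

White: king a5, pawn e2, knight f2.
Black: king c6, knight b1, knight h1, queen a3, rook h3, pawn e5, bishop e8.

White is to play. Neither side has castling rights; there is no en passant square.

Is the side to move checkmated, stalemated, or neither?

checkmate

White to move; white king on a5.
In check: yes, from the black queen on a3.
King squares — a4: attacked by Qa3; b4: attacked by Qa3; b5: attacked by Kc6; a6: attacked by Qa3; b6: attacked by Kc6.
Legal moves for White: none.
In check with no legal moves → checkmate.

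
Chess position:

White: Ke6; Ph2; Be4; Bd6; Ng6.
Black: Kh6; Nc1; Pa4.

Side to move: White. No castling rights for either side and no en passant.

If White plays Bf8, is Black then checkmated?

no

After Bf8: black king on h6; in check: yes, from the white bishop on f8.
Black has 3 legal replies: Kh7, Kh5, Kg5.
In check but a legal move exists → not checkmate.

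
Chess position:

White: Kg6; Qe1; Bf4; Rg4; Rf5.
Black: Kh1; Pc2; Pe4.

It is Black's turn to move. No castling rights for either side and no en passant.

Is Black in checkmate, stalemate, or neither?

checkmate

Black to move; black king on h1.
In check: yes, from the white queen on e1.
King squares — g1: attacked by Qe1; g2: attacked by Rg4; h2: attacked by Bf4.
Legal moves for Black: none.
In check with no legal moves → checkmate.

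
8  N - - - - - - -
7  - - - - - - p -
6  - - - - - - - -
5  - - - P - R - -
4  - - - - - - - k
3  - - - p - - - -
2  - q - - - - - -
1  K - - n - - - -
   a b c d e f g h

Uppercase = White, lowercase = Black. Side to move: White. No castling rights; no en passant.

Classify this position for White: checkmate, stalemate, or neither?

White to move; white king on a1.
In check: yes, from the black queen on b2.
King squares — b1: attacked by Qb2; a2: attacked by Qb2; b2: attacked by Nd1.
Legal moves for White: none.
In check with no legal moves → checkmate.

checkmate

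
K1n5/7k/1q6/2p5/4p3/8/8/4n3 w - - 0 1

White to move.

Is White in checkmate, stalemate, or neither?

stalemate

White to move; white king on a8.
In check: no.
King squares — a7: attacked by Qb6; b7: attacked by Qb6; b8: attacked by Qb6.
Legal moves for White: none.
Not in check and no legal moves → stalemate.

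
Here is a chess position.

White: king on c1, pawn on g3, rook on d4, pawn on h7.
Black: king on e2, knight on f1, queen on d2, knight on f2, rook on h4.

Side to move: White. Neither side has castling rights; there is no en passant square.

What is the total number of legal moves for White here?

White to move; king on c1.
In check: yes, from the black queen on d2.
Legal moves: Kb1, Rxd2+.
Count: 2.

2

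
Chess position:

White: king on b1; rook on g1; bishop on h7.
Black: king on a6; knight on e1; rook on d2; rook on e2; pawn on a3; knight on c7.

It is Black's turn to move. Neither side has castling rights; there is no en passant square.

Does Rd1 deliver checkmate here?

yes

After Rd1: white king on b1; in check: yes, from the black rook on d1.
King squares — a1: attacked by Rd1; c1: attacked by Rd1; a2: attacked by Re2; b2: attacked by Re2; c2: attacked by Ne1.
White has no legal moves → checkmate.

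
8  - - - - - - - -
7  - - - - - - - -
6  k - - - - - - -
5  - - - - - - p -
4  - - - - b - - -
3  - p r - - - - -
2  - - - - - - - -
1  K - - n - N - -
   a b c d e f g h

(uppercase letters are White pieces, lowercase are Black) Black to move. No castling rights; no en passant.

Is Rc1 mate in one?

yes

After Rc1: white king on a1; in check: yes, from the black rook on c1.
King squares — b1: attacked by Rc1; a2: attacked by Pb3; b2: attacked by Nd1.
White has no legal moves → checkmate.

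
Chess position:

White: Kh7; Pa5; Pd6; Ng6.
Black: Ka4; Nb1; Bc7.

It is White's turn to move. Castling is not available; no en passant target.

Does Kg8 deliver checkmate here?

After Kg8: black king on a4; in check: no.
Black is not in check, so this cannot be checkmate.

no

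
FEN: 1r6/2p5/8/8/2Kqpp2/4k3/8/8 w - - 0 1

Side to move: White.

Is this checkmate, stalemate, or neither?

checkmate

White to move; white king on c4.
In check: yes, from the black queen on d4.
King squares — b3: attacked by Rb8; c3: attacked by Qd4; d3: attacked by Ke3; b4: attacked by Qd4; d4: attacked by Ke3; b5: attacked by Rb8; c5: attacked by Qd4; d5: attacked by Qd4.
Legal moves for White: none.
In check with no legal moves → checkmate.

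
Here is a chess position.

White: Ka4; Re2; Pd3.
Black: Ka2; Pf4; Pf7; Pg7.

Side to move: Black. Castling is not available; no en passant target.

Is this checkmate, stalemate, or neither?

Black to move; black king on a2.
In check: yes, from the white rook on e2.
Legal moves for Black: Kb1, Ka1.
Black is in check but has 2 legal moves → neither.

neither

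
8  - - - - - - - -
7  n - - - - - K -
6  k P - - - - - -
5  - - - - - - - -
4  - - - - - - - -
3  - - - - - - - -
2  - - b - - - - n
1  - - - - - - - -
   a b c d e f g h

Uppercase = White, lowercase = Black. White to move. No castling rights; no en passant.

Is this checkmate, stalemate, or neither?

White to move; white king on g7.
In check: no.
Legal moves for White: Kh8, Kg8, Kf8, Kf7, Kh6, Kf6, bxa7, b7.
White has 8 legal moves and is not in check → neither.

neither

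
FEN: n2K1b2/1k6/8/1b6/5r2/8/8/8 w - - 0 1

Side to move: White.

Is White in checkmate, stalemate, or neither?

White to move; white king on d8.
In check: no.
King squares — c7: attacked by Kb7; d7: attacked by Bb5; e7: attacked by Bf8; c8: attacked by Kb7; e8: attacked by Bb5.
Legal moves for White: none.
Not in check and no legal moves → stalemate.

stalemate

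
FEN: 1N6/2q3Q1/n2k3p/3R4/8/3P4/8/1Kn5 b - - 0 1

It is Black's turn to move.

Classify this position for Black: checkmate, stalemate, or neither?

Black to move; black king on d6.
In check: yes, from the white rook on d5.
King squares — c5: attacked by Rd5; d5: available; e5: attacked by Rd5; c6: attacked by Nb8; e6: available; c7: own queen; d7: attacked by Rd5; e7: attacked by Qg7.
Legal moves for Black: Ke6, Kxd5.
Black is in check but has 2 legal moves → neither.

neither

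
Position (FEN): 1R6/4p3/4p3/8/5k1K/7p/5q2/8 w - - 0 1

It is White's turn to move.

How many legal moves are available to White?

2

White to move; king on h4.
In check: yes, from the black queen on f2.
Legal moves: Kh5, Kxh3.
Count: 2.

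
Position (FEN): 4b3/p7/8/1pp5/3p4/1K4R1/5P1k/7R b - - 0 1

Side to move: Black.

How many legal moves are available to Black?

Black to move; king on h2.
In check: yes, from the white rook on h1.
Legal moves: Kxh1.
Count: 1.

1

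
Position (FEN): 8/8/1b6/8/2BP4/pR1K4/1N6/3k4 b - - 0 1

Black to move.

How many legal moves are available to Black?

3

Black to move; king on d1.
In check: yes, from the white knight on b2.
Legal moves: Ke1, Kc1, axb2.
Count: 3.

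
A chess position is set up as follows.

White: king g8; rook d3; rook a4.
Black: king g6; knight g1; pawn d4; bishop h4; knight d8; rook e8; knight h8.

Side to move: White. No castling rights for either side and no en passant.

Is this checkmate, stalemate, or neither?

White to move; white king on g8.
In check: yes, from the black rook on e8.
King squares — f7: attacked by Kg6; g7: attacked by Kg6; h7: attacked by Kg6; f8: attacked by Re8; h8: attacked by Re8.
Legal moves for White: none.
In check with no legal moves → checkmate.

checkmate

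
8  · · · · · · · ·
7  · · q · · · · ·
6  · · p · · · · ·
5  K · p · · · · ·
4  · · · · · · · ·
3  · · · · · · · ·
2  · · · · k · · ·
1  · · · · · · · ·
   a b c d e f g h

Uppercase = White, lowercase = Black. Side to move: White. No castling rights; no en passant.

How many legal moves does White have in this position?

2

White to move; king on a5.
In check: yes, from the black queen on c7.
Legal moves: Ka6, Ka4.
Count: 2.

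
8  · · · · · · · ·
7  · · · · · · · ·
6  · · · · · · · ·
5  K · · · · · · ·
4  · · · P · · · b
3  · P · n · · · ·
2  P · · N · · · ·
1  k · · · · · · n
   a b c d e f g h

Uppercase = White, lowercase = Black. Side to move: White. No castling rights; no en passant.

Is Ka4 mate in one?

no

After Ka4: black king on a1; in check: no.
Black is not in check, so this cannot be checkmate.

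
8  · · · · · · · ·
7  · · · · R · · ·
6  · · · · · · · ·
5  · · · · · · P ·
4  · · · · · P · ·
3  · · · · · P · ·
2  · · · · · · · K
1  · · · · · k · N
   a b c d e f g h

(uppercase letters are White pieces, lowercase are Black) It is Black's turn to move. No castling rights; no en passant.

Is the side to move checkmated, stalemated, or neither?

stalemate

Black to move; black king on f1.
In check: no.
King squares — e1: attacked by Re7; g1: attacked by Kh2; e2: attacked by Re7; f2: attacked by Nh1; g2: attacked by Kh2.
Legal moves for Black: none.
Not in check and no legal moves → stalemate.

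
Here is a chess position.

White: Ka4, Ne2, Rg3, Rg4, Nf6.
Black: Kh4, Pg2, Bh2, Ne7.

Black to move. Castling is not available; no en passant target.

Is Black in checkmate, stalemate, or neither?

Black to move; black king on h4.
In check: yes, from the white rook on g4.
King squares — g3: attacked by Ne2; h3: attacked by Rg3; g4: attacked by Rg3; g5: attacked by Rg4; h5: attacked by Nf6.
Legal moves for Black: none.
In check with no legal moves → checkmate.

checkmate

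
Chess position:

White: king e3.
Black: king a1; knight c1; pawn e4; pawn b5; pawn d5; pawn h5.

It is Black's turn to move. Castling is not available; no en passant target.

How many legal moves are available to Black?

Black to move; king on a1.
In check: no.
Legal moves: Nd3, Nb3, Ne2, Na2, Kb2, Ka2, Kb1, h4, d4+, b4.
Count: 10.

10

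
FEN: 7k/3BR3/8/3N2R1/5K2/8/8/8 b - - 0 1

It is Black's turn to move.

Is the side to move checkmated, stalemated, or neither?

Black to move; black king on h8.
In check: no.
King squares — g7: attacked by Rg5; h7: attacked by Re7; g8: attacked by Rg5.
Legal moves for Black: none.
Not in check and no legal moves → stalemate.

stalemate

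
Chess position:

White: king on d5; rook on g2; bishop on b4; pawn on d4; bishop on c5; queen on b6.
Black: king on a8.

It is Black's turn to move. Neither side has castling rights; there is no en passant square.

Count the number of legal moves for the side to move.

0

Black to move; king on a8.
In check: no.
Legal moves: none.
Count: 0.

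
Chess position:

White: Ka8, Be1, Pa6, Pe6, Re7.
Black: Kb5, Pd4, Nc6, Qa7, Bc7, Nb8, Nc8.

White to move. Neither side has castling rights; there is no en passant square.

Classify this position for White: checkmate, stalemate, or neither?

checkmate

White to move; white king on a8.
In check: yes, from the black queen on a7.
King squares — a7: attacked by Nc6; b7: attacked by Qa7; b8: attacked by Nc6.
Legal moves for White: none.
In check with no legal moves → checkmate.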